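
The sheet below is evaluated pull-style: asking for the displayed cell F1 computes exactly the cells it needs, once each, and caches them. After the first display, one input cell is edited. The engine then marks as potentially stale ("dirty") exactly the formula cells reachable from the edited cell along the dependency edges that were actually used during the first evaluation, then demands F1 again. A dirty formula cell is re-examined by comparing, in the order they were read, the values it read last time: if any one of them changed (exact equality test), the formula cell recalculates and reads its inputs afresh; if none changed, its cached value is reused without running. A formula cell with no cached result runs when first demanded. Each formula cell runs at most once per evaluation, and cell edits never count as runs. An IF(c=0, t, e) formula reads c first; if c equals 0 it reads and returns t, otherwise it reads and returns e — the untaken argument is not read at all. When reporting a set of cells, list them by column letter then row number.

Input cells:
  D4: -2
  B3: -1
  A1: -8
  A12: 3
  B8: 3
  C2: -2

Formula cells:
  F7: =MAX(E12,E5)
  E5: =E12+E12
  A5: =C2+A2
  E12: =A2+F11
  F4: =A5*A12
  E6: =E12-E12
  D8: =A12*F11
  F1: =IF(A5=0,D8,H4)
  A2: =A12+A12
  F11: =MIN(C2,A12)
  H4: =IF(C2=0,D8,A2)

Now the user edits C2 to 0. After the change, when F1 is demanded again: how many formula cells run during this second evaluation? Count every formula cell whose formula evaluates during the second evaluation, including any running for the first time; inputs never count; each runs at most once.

5 formula cells run: A5, D8, F1, F11, H4.
Note the branch switch — D8, F11 had no cache and run now for the first time.

First demand of the output computes:
  A2 = 3 + 3 = 6
  A5 = -2 + 6 = 4
  H4 = IF(C2=0: C2=-2 -> else branch A2) = 6
  F1 = IF(A5=0: A5=4 -> else branch H4) = 6

After the edit, cleaning proceeds:
  A5: a read changed (C2 -2->0) — executes, giving 6.
  F11: had never run; runs now, result 0.
  D8: had never run; runs now, result 0.
  H4: a read changed (C2 -2->0) — executes, giving 0.
  F1: a read changed (A5 4->6; H4 6->0) — executes, giving 0.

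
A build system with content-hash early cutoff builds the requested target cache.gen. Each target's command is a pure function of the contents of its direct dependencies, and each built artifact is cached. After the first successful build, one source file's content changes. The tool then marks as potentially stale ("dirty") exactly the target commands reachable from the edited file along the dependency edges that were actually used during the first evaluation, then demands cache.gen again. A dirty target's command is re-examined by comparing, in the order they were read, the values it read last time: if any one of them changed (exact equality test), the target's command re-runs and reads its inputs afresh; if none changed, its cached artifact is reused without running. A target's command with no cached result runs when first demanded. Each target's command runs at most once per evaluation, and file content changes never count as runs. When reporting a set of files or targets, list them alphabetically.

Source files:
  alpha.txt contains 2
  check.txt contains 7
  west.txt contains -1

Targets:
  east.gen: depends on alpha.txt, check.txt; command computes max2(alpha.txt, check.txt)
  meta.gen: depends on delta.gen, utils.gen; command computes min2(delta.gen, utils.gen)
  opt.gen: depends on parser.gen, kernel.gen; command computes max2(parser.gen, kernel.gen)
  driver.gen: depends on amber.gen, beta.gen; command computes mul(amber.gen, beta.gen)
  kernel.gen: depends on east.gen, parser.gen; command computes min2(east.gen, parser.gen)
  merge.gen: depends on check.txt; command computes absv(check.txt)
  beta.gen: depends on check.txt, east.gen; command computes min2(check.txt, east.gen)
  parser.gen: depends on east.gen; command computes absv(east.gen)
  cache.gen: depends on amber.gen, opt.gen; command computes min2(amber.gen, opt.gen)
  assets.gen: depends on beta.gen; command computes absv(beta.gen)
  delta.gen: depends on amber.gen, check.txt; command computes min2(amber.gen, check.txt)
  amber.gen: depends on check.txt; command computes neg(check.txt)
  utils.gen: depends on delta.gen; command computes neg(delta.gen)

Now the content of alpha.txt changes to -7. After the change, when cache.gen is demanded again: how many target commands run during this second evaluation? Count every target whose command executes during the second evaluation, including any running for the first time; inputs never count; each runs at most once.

First evaluation (everything demanded from the output):
  amber.gen = neg(7) = -7
  east.gen = max2(2, 7) = 7
  parser.gen = absv(7) = 7
  kernel.gen = min2(7, 7) = 7
  opt.gen = max2(7, 7) = 7
  cache.gen = min2(-7, 7) = -7

Propagation after the edit:
  east.gen: runs — alpha.txt 2->-7; result 7 (same value as before).
  parser.gen: checked — values it read are unchanged (east.gen unchanged); reused cached 7 without running.
  kernel.gen: checked — values it read are unchanged (east.gen unchanged, parser.gen unchanged); reused cached 7 without running.
  opt.gen: checked — values it read are unchanged (parser.gen unchanged, kernel.gen unchanged); reused cached 7 without running.
  cache.gen: checked — values it read are unchanged (amber.gen unchanged, opt.gen unchanged); reused cached -7 without running.

Key observation: the change is absorbed at east.gen — it re-runs but produces the same value, and the output's value is unchanged.

Target commands that run: east.gen — 1 in total.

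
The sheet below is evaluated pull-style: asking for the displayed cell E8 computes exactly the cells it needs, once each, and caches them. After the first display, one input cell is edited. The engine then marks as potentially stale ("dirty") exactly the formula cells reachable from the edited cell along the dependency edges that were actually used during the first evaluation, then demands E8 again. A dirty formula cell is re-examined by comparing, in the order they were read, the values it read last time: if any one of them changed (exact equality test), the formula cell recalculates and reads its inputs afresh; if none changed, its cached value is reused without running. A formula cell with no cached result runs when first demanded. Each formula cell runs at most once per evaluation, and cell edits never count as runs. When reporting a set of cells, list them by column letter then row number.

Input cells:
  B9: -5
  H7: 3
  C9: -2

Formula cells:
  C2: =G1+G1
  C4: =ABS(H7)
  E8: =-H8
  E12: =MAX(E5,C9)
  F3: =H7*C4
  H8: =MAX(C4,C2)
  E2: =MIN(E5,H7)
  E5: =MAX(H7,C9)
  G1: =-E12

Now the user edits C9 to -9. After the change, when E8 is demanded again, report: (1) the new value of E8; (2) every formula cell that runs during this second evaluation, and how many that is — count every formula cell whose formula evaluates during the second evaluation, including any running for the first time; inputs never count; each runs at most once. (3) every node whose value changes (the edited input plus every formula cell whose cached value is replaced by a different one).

Demanding E8 again yields -3.
2 formula cells run: E5, E12.
The nodes whose values change: C9.
Note where the cutoff bites: G1 is checked, finds nothing changed, and keeps its cache.

First demand of the output computes:
  C4 = ABS(3) = 3
  E5 = MAX(3, -2) = 3
  E12 = MAX(3, -2) = 3
  G1 = -(3) = -3
  C2 = -3 + -3 = -6
  H8 = MAX(3, -6) = 3
  E8 = -(3) = -3

After the edit, cleaning proceeds:
  E5: a read changed (C9 -2->-9) — executes, giving 3 — identical to its old value.
  E12: a read changed (C9 -2->-9) — executes, giving 3 — identical to its old value.
  G1: dirty, but its reads are unchanged (E12 unchanged); cached -3 stands.
  C2: dirty, but its reads are unchanged (G1 unchanged, G1 unchanged); cached -6 stands.
  H8: dirty, but its reads are unchanged (C4 unchanged, C2 unchanged); cached 3 stands.
  E8: dirty, but its reads are unchanged (H8 unchanged); cached -3 stands.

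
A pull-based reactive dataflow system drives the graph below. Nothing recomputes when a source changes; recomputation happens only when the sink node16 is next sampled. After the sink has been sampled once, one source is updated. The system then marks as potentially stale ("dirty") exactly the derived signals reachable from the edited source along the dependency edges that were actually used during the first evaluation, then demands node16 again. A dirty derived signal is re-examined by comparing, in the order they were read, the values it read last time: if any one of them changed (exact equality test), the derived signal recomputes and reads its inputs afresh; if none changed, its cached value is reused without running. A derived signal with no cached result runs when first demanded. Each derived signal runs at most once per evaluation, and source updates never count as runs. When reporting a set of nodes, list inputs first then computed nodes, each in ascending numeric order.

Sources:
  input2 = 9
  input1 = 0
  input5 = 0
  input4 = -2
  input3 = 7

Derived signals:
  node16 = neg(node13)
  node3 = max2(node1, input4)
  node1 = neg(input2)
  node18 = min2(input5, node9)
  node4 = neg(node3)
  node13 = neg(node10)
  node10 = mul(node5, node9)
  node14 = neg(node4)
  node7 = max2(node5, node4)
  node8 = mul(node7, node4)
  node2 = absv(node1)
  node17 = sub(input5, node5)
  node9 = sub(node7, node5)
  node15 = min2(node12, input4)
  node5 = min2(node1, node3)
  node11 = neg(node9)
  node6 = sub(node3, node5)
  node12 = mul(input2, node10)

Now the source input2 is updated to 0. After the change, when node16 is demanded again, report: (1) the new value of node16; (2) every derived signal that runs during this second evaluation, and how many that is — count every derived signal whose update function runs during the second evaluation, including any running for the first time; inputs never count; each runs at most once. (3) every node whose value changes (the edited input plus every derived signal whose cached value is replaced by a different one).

New value of node16: 0.
Derived signals that run: node1, node3, node4, node5, node7, node9, node10, node13, node16 — 9 in total.
Values that change: input2, node1, node3, node4, node5, node7, node9, node10, node13, node16.

First evaluation (everything demanded from the output):
  node1 = neg(9) = -9
  node3 = max2(-9, -2) = -2
  node4 = neg(-2) = 2
  node5 = min2(-9, -2) = -9
  node7 = max2(-9, 2) = 2
  node9 = sub(2, -9) = 11
  node10 = mul(-9, 11) = -99
  node13 = neg(-99) = 99
  node16 = neg(99) = -99

Propagation after the edit:
  node1: runs — input2 9->0; result 0.
  node3: runs — node1 -9->0; result 0.
  node4: runs — node3 -2->0; result 0.
  node5: runs — node1 -9->0; node3 -2->0; result 0.
  node7: runs — node5 -9->0; node4 2->0; result 0.
  node9: runs — node7 2->0; node5 -9->0; result 0.
  node10: runs — node5 -9->0; node9 11->0; result 0.
  node13: runs — node10 -99->0; result 0.
  node16: runs — node13 99->0; result 0.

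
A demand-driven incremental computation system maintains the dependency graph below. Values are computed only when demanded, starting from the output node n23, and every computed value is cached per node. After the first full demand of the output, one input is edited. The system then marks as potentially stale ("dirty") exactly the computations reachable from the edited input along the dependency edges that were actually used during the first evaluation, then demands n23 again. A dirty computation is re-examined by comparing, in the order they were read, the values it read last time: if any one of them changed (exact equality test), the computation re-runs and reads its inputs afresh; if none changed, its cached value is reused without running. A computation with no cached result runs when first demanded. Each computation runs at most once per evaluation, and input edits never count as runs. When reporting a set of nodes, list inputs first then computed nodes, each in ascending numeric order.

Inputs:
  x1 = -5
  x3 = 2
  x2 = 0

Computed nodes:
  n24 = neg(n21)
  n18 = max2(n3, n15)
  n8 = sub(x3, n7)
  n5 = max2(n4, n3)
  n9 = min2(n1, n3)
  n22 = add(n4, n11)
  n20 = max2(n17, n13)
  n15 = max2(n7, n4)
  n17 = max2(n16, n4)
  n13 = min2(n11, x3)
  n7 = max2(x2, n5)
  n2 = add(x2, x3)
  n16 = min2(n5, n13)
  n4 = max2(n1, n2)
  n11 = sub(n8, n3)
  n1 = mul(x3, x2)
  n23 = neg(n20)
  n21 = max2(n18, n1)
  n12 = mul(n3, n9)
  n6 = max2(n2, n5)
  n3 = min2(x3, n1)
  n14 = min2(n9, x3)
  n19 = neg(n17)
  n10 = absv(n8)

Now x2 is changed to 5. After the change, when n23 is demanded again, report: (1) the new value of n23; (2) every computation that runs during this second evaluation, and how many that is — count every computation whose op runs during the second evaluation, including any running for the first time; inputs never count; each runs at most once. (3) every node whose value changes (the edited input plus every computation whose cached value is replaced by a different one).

First evaluation (everything demanded from the output):
  n1 = mul(2, 0) = 0
  n2 = add(0, 2) = 2
  n3 = min2(2, 0) = 0
  n4 = max2(0, 2) = 2
  n5 = max2(2, 0) = 2
  n7 = max2(0, 2) = 2
  n8 = sub(2, 2) = 0
  n11 = sub(0, 0) = 0
  n13 = min2(0, 2) = 0
  n16 = min2(2, 0) = 0
  n17 = max2(0, 2) = 2
  n20 = max2(2, 0) = 2
  n23 = neg(2) = -2

Propagation after the edit:
  n1: runs — x2 0->5; result 10.
  n2: runs — x2 0->5; result 7.
  n3: runs — n1 0->10; result 2.
  n4: runs — n1 0->10; n2 2->7; result 10.
  n5: runs — n4 2->10; n3 0->2; result 10.
  n7: runs — x2 0->5; n5 2->10; result 10.
  n8: runs — n7 2->10; result -8.
  n11: runs — n8 0->-8; n3 0->2; result -10.
  n13: runs — n11 0->-10; result -10.
  n16: runs — n5 2->10; n13 0->-10; result -10.
  n17: runs — n16 0->-10; n4 2->10; result 10.
  n20: runs — n17 2->10; n13 0->-10; result 10.
  n23: runs — n20 2->10; result -10.

New value of n23: -10.
Computations that run: n1, n2, n3, n4, n5, n7, n8, n11, n13, n16, n17, n20, n23 — 13 in total.
Values that change: x2, n1, n2, n3, n4, n5, n7, n8, n11, n13, n16, n17, n20, n23.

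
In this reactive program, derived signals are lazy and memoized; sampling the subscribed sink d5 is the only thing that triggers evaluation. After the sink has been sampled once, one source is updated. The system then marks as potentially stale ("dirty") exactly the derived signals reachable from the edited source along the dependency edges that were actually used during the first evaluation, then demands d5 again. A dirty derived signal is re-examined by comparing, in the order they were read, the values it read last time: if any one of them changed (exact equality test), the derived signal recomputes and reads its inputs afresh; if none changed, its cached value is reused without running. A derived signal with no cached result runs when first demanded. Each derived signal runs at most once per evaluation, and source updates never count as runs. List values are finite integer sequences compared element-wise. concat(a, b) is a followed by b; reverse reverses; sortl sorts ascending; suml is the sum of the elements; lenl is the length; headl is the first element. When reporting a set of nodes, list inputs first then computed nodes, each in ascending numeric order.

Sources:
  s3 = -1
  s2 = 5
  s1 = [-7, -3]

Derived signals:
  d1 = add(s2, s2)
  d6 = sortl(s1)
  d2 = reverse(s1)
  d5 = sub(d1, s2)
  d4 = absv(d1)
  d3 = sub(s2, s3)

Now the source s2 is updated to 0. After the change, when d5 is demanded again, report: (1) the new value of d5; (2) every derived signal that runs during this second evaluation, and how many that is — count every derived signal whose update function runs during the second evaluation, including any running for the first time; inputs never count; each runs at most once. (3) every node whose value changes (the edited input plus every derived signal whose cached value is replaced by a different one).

First demand of the output computes:
  d1 = add(5, 5) = 10
  d5 = sub(10, 5) = 5

After the edit, cleaning proceeds:
  d1: a read changed (s2 5->0; s2 5->0) — executes, giving 0.
  d5: a read changed (d1 10->0; s2 5->0) — executes, giving 0.

Demanding d5 again yields 0.
2 derived signals run: d1, d5.
The nodes whose values change: s2, d1, d5.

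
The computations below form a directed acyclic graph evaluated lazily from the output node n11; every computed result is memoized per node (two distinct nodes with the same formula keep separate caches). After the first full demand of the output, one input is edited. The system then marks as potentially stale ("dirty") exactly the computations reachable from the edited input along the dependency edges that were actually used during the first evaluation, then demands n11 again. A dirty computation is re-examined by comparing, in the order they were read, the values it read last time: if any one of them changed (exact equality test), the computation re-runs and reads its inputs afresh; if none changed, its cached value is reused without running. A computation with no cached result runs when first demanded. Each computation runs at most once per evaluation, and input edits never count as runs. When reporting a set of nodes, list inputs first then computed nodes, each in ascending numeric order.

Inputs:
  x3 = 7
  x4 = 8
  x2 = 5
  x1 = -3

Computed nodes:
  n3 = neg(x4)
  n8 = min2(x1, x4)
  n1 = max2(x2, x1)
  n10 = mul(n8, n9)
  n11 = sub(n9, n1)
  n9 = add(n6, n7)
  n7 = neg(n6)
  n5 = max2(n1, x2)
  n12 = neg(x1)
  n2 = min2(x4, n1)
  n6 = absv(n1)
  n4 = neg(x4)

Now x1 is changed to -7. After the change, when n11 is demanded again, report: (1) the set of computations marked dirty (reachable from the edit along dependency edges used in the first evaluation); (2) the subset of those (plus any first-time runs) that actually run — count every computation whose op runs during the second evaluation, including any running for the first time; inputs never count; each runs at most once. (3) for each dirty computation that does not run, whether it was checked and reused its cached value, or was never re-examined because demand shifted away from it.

The edit dirties: n1, n6, n7, n9, n11.
1 computations run: n1.
Cache hits after checking: n6, n7, n9, n11.
Note the absorption at n1: it re-runs yet its value is the same, leaving the output's value untouched.

First demand of the output computes:
  n1 = max2(5, -3) = 5
  n6 = absv(5) = 5
  n7 = neg(5) = -5
  n9 = add(5, -5) = 0
  n11 = sub(0, 5) = -5

After the edit, cleaning proceeds:
  n1: a read changed (x1 -3->-7) — executes, giving 5 — identical to its old value.
  n6: dirty, but its reads are unchanged (n1 unchanged); cached 5 stands.
  n7: dirty, but its reads are unchanged (n6 unchanged); cached -5 stands.
  n9: dirty, but its reads are unchanged (n6 unchanged, n7 unchanged); cached 0 stands.
  n11: dirty, but its reads are unchanged (n9 unchanged, n1 unchanged); cached -5 stands.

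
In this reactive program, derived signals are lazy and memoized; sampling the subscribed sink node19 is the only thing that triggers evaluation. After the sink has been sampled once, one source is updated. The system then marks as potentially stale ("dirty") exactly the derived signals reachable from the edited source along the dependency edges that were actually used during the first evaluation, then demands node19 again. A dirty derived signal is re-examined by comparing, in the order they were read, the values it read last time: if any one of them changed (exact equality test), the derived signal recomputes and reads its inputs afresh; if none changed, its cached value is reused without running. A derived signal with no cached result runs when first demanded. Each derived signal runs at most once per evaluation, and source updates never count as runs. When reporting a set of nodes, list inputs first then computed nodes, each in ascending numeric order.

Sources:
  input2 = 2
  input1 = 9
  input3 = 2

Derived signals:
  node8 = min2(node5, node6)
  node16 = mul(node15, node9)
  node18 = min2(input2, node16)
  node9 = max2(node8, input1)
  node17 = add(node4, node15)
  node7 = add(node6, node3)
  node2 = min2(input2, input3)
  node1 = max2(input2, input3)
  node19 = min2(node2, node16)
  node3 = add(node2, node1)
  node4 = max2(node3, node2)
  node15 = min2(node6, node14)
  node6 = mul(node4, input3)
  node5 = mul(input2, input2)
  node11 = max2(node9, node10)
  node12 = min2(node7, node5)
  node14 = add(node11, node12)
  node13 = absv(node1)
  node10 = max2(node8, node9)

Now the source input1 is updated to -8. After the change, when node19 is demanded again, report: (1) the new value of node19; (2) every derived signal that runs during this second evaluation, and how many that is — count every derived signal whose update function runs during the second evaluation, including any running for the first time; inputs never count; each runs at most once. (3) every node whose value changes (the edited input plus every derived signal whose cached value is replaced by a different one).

First demand of the output computes:
  node1 = max2(2, 2) = 2
  node2 = min2(2, 2) = 2
  node3 = add(2, 2) = 4
  node4 = max2(4, 2) = 4
  node5 = mul(2, 2) = 4
  node6 = mul(4, 2) = 8
  node7 = add(8, 4) = 12
  node8 = min2(4, 8) = 4
  node9 = max2(4, 9) = 9
  node10 = max2(4, 9) = 9
  node11 = max2(9, 9) = 9
  node12 = min2(12, 4) = 4
  node14 = add(9, 4) = 13
  node15 = min2(8, 13) = 8
  node16 = mul(8, 9) = 72
  node19 = min2(2, 72) = 2

After the edit, cleaning proceeds:
  node9: a read changed (input1 9->-8) — executes, giving 4.
  node10: a read changed (node9 9->4) — executes, giving 4.
  node11: a read changed (node9 9->4; node10 9->4) — executes, giving 4.
  node14: a read changed (node11 9->4) — executes, giving 8.
  node15: a read changed (node14 13->8) — executes, giving 8 — identical to its old value.
  node16: a read changed (node9 9->4) — executes, giving 32.
  node19: a read changed (node16 72->32) — executes, giving 2 — identical to its old value.

Demanding node19 again yields 2.
7 derived signals run: node9, node10, node11, node14, node15, node16, node19.
The nodes whose values change: input1, node9, node10, node11, node14, node16.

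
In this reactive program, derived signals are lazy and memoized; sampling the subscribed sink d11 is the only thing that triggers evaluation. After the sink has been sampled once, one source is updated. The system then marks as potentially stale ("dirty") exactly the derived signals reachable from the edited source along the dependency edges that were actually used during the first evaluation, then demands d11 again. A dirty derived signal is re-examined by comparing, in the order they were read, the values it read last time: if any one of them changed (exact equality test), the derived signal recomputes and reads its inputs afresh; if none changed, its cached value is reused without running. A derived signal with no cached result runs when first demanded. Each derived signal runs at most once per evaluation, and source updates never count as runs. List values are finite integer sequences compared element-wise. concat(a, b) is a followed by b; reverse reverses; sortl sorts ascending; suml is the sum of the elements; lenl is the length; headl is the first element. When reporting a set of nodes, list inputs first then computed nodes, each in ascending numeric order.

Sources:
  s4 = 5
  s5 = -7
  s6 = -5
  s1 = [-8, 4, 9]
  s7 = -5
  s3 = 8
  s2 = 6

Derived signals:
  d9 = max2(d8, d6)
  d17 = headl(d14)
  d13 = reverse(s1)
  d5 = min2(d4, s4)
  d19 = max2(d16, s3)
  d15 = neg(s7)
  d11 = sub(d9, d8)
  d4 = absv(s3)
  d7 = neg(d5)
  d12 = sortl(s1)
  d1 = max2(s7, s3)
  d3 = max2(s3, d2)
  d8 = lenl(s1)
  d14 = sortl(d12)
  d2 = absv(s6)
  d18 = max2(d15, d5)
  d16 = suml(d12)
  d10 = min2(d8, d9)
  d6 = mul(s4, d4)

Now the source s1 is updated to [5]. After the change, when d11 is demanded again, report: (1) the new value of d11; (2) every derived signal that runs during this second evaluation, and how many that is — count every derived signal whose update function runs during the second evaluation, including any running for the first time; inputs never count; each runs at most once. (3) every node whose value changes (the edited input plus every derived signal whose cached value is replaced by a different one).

First demand of the output computes:
  d4 = absv(8) = 8
  d6 = mul(5, 8) = 40
  d8 = lenl([-8, 4, 9]) = 3
  d9 = max2(3, 40) = 40
  d11 = sub(40, 3) = 37

After the edit, cleaning proceeds:
  d8: a read changed (s1 [-8, 4, 9]->[5]) — executes, giving 1.
  d9: a read changed (d8 3->1) — executes, giving 40 — identical to its old value.
  d11: a read changed (d8 3->1) — executes, giving 39.

Demanding d11 again yields 39.
3 derived signals run: d8, d9, d11.
The nodes whose values change: s1, d8, d11.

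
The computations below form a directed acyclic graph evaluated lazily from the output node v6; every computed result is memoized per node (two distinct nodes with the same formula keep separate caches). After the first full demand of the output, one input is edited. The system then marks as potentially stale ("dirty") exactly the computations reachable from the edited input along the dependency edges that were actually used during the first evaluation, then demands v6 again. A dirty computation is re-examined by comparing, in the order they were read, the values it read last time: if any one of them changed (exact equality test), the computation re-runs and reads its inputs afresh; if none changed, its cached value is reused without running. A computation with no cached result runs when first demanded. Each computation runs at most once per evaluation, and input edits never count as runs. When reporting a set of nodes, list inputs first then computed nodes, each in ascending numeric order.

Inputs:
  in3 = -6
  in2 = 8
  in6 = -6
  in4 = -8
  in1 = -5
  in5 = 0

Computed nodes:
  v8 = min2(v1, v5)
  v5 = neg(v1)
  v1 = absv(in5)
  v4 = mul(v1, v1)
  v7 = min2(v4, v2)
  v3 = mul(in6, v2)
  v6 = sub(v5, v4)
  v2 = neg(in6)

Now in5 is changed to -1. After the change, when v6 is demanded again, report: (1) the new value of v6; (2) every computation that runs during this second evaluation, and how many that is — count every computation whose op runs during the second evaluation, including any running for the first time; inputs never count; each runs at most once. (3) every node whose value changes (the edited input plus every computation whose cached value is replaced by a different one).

Demanding v6 again yields -2.
4 computations run: v1, v4, v5, v6.
The nodes whose values change: in5, v1, v4, v5, v6.

First demand of the output computes:
  v1 = absv(0) = 0
  v4 = mul(0, 0) = 0
  v5 = neg(0) = 0
  v6 = sub(0, 0) = 0

After the edit, cleaning proceeds:
  v1: a read changed (in5 0->-1) — executes, giving 1.
  v4: a read changed (v1 0->1; v1 0->1) — executes, giving 1.
  v5: a read changed (v1 0->1) — executes, giving -1.
  v6: a read changed (v5 0->-1; v4 0->1) — executes, giving -2.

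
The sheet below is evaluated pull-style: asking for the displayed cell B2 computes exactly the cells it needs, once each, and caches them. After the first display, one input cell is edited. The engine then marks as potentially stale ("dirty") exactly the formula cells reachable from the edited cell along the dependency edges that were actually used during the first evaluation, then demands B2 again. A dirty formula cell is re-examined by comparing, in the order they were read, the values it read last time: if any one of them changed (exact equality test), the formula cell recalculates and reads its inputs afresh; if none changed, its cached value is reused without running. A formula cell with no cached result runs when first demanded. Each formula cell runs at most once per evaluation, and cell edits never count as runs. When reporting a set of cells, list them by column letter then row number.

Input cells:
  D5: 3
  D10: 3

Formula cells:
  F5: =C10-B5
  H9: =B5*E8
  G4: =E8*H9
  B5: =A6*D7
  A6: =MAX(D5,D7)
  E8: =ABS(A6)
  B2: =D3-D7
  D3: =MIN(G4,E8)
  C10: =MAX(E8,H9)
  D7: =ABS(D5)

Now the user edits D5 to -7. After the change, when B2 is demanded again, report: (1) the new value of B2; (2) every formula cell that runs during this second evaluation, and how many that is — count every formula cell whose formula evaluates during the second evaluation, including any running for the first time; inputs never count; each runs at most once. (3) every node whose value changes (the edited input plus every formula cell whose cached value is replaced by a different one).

Demanding B2 again yields 0.
8 formula cells run: A6, B2, B5, D3, D7, E8, G4, H9.
The nodes whose values change: A6, B5, D3, D5, D7, E8, G4, H9.

First demand of the output computes:
  D7 = ABS(3) = 3
  A6 = MAX(3, 3) = 3
  B5 = 3 * 3 = 9
  E8 = ABS(3) = 3
  H9 = 9 * 3 = 27
  G4 = 3 * 27 = 81
  D3 = MIN(81, 3) = 3
  B2 = 3 - 3 = 0

After the edit, cleaning proceeds:
  D7: a read changed (D5 3->-7) — executes, giving 7.
  A6: a read changed (D5 3->-7; D7 3->7) — executes, giving 7.
  B5: a read changed (A6 3->7; D7 3->7) — executes, giving 49.
  E8: a read changed (A6 3->7) — executes, giving 7.
  H9: a read changed (B5 9->49; E8 3->7) — executes, giving 343.
  G4: a read changed (E8 3->7; H9 27->343) — executes, giving 2401.
  D3: a read changed (G4 81->2401; E8 3->7) — executes, giving 7.
  B2: a read changed (D3 3->7; D7 3->7) — executes, giving 0 — identical to its old value.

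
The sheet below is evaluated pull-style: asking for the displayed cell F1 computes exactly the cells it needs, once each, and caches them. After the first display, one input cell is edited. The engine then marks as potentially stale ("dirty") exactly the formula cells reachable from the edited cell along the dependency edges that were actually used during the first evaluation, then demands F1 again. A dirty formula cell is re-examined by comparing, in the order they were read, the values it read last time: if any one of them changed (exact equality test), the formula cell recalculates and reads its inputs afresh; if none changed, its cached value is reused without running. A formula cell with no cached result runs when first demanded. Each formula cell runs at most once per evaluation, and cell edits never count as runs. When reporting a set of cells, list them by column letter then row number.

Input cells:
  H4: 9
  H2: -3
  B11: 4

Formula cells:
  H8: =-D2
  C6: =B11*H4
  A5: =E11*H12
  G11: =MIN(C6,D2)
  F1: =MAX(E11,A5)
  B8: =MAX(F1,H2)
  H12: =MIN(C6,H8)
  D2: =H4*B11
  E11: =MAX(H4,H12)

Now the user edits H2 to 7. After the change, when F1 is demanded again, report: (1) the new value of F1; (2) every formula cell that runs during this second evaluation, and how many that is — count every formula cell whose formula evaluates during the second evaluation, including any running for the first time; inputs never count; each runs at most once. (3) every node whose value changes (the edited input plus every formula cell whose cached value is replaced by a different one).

First demand of the output computes:
  C6 = 4 * 9 = 36
  D2 = 9 * 4 = 36
  H8 = -(36) = -36
  H12 = MIN(36, -36) = -36
  E11 = MAX(9, -36) = 9
  A5 = 9 * -36 = -324
  F1 = MAX(9, -324) = 9

After the edit, cleaning proceeds:
  H2 only reaches undemanded nodes; the second demand re-runs nothing.

Note the shortcut — H2 feeds only undemanded nodes, so no recomputation happens.

Demanding F1 again yields 9.
0 formula cells run: none.
The nodes whose values change: H2.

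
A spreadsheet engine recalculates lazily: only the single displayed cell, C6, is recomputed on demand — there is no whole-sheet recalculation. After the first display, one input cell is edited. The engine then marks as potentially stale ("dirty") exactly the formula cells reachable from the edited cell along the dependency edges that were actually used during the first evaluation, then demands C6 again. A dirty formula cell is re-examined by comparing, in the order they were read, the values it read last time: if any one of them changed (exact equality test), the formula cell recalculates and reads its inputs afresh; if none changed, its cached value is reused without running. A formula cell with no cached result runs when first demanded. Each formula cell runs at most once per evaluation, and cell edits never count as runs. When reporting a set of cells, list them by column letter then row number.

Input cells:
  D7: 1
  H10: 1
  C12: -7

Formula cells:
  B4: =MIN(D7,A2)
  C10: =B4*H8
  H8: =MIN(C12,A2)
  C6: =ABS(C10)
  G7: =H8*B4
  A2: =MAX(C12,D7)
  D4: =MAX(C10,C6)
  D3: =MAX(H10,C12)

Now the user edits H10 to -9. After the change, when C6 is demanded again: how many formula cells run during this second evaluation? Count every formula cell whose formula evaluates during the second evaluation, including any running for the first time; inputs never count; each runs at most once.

Formula cells that run: none — 0 in total.
Key observation: H10 is never demanded by the output, so the edit triggers no recomputation at all.

First evaluation (everything demanded from the output):
  A2 = MAX(-7, 1) = 1
  B4 = MIN(1, 1) = 1
  H8 = MIN(-7, 1) = -7
  C10 = 1 * -7 = -7
  C6 = ABS(-7) = 7

Propagation after the edit:
  H10 feeds no computation that the output demands — nothing is marked dirty and nothing runs.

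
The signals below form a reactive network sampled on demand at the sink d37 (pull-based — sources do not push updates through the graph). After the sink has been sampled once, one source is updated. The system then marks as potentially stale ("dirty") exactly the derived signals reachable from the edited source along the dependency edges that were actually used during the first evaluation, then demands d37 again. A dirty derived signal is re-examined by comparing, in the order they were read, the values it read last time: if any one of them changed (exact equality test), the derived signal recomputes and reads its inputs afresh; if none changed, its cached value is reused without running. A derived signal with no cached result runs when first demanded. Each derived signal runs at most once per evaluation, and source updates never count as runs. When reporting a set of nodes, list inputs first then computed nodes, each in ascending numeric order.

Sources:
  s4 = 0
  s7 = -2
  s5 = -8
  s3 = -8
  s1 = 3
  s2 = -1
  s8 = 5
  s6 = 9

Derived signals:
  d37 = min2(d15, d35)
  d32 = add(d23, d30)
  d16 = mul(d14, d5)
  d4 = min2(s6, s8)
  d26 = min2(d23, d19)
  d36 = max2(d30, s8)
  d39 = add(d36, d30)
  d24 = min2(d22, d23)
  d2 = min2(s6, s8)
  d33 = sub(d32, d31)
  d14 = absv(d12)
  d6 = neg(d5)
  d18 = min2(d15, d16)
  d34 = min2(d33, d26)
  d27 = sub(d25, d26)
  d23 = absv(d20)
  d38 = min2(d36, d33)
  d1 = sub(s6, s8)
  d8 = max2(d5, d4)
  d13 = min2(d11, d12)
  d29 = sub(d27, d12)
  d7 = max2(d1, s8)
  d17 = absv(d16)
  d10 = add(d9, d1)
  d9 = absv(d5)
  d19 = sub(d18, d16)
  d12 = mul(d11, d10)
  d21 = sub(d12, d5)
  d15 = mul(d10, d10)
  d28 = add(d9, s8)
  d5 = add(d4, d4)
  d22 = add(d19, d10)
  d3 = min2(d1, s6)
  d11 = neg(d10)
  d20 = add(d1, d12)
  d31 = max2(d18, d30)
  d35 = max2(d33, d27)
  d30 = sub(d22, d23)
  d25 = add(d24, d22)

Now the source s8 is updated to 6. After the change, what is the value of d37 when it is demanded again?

d37 now evaluates to -2445.

Initial pass — values computed on the first demand:
  d1 = sub(9, 5) = 4
  d4 = min2(9, 5) = 5
  d5 = add(5, 5) = 10
  d9 = absv(10) = 10
  d10 = add(10, 4) = 14
  d11 = neg(14) = -14
  d12 = mul(-14, 14) = -196
  d14 = absv(-196) = 196
  d15 = mul(14, 14) = 196
  d16 = mul(196, 10) = 1960
  d18 = min2(196, 1960) = 196
  d19 = sub(196, 1960) = -1764
  d20 = add(4, -196) = -192
  d22 = add(-1764, 14) = -1750
  d23 = absv(-192) = 192
  d24 = min2(-1750, 192) = -1750
  d25 = add(-1750, -1750) = -3500
  d26 = min2(192, -1764) = -1764
  d27 = sub(-3500, -1764) = -1736
  d30 = sub(-1750, 192) = -1942
  d31 = max2(196, -1942) = 196
  d32 = add(192, -1942) = -1750
  d33 = sub(-1750, 196) = -1946
  d35 = max2(-1946, -1736) = -1736
  d37 = min2(196, -1736) = -1736

Second demand — change propagation:
  d1: re-runs because s8 5->6; new result 3.
  d4: re-runs because s8 5->6; new result 6.
  d5: re-runs because d4 5->6; d4 5->6; new result 12.
  d9: re-runs because d5 10->12; new result 12.
  d10: re-runs because d9 10->12; d1 4->3; new result 15.
  d11: re-runs because d10 14->15; new result -15.
  d12: re-runs because d11 -14->-15; d10 14->15; new result -225.
  d14: re-runs because d12 -196->-225; new result 225.
  d15: re-runs because d10 14->15; d10 14->15; new result 225.
  d16: re-runs because d14 196->225; d5 10->12; new result 2700.
  d18: re-runs because d15 196->225; d16 1960->2700; new result 225.
  d19: re-runs because d18 196->225; d16 1960->2700; new result -2475.
  d20: re-runs because d1 4->3; d12 -196->-225; new result -222.
  d22: re-runs because d19 -1764->-2475; d10 14->15; new result -2460.
  d23: re-runs because d20 -192->-222; new result 222.
  d24: re-runs because d22 -1750->-2460; d23 192->222; new result -2460.
  d25: re-runs because d24 -1750->-2460; d22 -1750->-2460; new result -4920.
  d26: re-runs because d23 192->222; d19 -1764->-2475; new result -2475.
  d27: re-runs because d25 -3500->-4920; d26 -1764->-2475; new result -2445.
  d30: re-runs because d22 -1750->-2460; d23 192->222; new result -2682.
  d31: re-runs because d18 196->225; d30 -1942->-2682; new result 225.
  d32: re-runs because d23 192->222; d30 -1942->-2682; new result -2460.
  d33: re-runs because d32 -1750->-2460; d31 196->225; new result -2685.
  d35: re-runs because d33 -1946->-2685; d27 -1736->-2445; new result -2445.
  d37: re-runs because d15 196->225; d35 -1736->-2445; new result -2445.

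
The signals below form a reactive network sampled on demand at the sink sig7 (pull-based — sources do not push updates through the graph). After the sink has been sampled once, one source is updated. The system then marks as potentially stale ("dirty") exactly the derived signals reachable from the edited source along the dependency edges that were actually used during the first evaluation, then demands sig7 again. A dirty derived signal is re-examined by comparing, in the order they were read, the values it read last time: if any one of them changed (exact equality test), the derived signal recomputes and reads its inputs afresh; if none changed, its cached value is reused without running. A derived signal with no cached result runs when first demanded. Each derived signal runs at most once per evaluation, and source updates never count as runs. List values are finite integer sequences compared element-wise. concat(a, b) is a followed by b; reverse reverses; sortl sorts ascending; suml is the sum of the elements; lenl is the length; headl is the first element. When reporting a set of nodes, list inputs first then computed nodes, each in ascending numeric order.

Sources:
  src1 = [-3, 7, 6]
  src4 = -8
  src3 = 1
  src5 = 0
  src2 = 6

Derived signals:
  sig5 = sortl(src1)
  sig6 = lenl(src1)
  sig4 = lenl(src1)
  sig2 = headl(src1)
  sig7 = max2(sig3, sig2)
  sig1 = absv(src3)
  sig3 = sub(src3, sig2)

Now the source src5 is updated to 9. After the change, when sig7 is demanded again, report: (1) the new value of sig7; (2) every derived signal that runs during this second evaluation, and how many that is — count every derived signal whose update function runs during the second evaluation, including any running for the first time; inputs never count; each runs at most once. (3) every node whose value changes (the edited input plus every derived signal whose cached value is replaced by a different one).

Initial pass — values computed on the first demand:
  sig2 = headl([-3, 7, 6]) = -3
  sig3 = sub(1, -3) = 4
  sig7 = max2(4, -3) = 4

Second demand — change propagation:
  no demanded computation ever read src5, so the edit dirties nothing and nothing runs.

The important point: nothing the output needs ever reads src5, so the edit is invisible to it.

sig7 now evaluates to 4.
Run set: none (0 run).
Changed values: src5.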